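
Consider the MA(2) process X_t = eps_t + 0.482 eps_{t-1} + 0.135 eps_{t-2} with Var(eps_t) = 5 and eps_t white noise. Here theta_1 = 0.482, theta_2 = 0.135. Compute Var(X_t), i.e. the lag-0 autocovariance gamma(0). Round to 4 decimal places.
\gamma(0) = 6.2527

For an MA(q) process X_t = eps_t + sum_i theta_i eps_{t-i} with
Var(eps_t) = sigma^2, the variance is
  gamma(0) = sigma^2 * (1 + sum_i theta_i^2).
  sum_i theta_i^2 = (0.482)^2 + (0.135)^2 = 0.232324 + 0.018225 = 0.250549.
  gamma(0) = 5 * (1 + 0.250549) = 5 * 1.250549 = 6.252745, which rounds to 6.2527.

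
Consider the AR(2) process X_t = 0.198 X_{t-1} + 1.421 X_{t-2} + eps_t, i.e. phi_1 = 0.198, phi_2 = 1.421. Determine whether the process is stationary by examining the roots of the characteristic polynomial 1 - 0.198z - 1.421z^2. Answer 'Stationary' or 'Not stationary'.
\text{Not stationary}

The AR(p) characteristic polynomial is P(z) = 1 - 0.198z - 1.421z^2.
Stationarity requires all roots to lie outside the unit circle, i.e. |z| > 1 for every root.
Set 1 + (-0.198) z + (-1.421) z^2 = 0, i.e. a z^2 + b z + c = 0 with a = -1.421, b = -0.198, c = 1.
Discriminant D = b^2 - 4ac = (-0.198)^2 - 4*(-1.421)*1 = 0.039204 - (-5.684) = 5.723204.
D >= 0, so the roots are real: z = (-b +/- sqrt(D)) / (2a) = (0.198 +/- 2.392322) / (-2.842).
  z_1 = (0.198 + 2.392322) / (-2.842) = -0.9114,   |z_1| = 0.9114.
  z_2 = (0.198 - 2.392322) / (-2.842) = 0.7721,   |z_2| = 0.7721.
Moduli of all roots: 0.9114, 0.7721.
All moduli strictly greater than 1? No.
Verdict: Not stationary.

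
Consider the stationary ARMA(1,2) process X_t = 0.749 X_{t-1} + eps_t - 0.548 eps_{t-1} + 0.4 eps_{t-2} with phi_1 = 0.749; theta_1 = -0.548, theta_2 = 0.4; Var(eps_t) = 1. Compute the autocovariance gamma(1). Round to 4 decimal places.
\gamma(1) = 0.8288

Multiply the model equation by X_{t-k} and take expectations. With theta_0 = psi_0 = 1 and psi_j the MA(infinity) weights, this gives
  gamma(k) - sum_i phi_i gamma(k-i) = c_k,
  c_k = sigma^2 * sum_{j=k..q} theta_j psi_{j-k}   (c_k = 0 for k > q),
using gamma(-m) = gamma(m).
psi-weights needed (psi_j = theta_j + sum_i phi_i psi_{j-i}):
  psi_1 = theta_1 + phi_1 = -0.548 + (0.749) = 0.201
  psi_2 = theta_2 + phi_1 psi_1 = 0.4 + (0.749)(0.201) = 0.550549
Right-hand sides:
  c_0 = sigma^2 (1 + theta_1 psi_1 + theta_2 psi_2) = 1 * (1 + (-0.548)(0.201) + (0.4)(0.550549)) = 1 * 1.110072 = 1.110072
  c_1 = sigma^2 (theta_1 + theta_2 psi_1) = 1 * (-0.548 + (0.4)(0.201)) = -0.4676
  c_2 = sigma^2 theta_2 = 1 * (0.4) = 0.4
Equations for k = 0 and k = 1 (AR order 1):
  gamma(0) = phi_1 gamma(1) + c_0
  gamma(1) = phi_1 gamma(0) + c_1
Substituting the second into the first: gamma(0) (1 - phi_1^2) = c_0 + phi_1 c_1, so
  gamma(0) = (c_0 + phi_1 c_1) / (1 - phi_1^2) = (1.110072 + (0.749)(-0.4676)) / (1 - (0.749)^2) = 0.759839 / 0.438999 = 1.730845.
  gamma(1) = phi_1 gamma(0) + c_1 = (0.749)(1.730845) + (-0.4676) = 0.828803.
Therefore gamma(1) = 0.8288 (to 4 decimal places).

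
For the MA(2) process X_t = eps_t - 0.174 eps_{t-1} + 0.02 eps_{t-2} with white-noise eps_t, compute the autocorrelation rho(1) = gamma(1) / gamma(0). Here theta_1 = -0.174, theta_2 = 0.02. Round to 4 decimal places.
\rho(1) = -0.1722

For an MA(q) process with theta_0 = 1, the autocovariance is
  gamma(k) = sigma^2 * sum_{i=0..q-k} theta_i * theta_{i+k},
and rho(k) = gamma(k) / gamma(0). Sigma^2 cancels.
  numerator   = (1)*(-0.174) + (-0.174)*(0.02) = -0.17748.
  denominator = (1)^2 + (-0.174)^2 + (0.02)^2 = 1.030676.
  rho(1) = -0.17748 / 1.030676 = -0.1722.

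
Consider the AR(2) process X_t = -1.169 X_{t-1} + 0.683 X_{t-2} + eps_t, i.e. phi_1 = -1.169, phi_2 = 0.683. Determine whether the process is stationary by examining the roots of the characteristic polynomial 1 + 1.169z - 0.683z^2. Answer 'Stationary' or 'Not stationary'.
\text{Not stationary}

The AR(p) characteristic polynomial is P(z) = 1 + 1.169z - 0.683z^2.
Stationarity requires all roots to lie outside the unit circle, i.e. |z| > 1 for every root.
Set 1 + (1.169) z + (-0.683) z^2 = 0, i.e. a z^2 + b z + c = 0 with a = -0.683, b = 1.169, c = 1.
Discriminant D = b^2 - 4ac = (1.169)^2 - 4*(-0.683)*1 = 1.366561 - (-2.732) = 4.098561.
D >= 0, so the roots are real: z = (-b +/- sqrt(D)) / (2a) = (-1.169 +/- 2.02449) / (-1.366).
  z_1 = (-1.169 + 2.02449) / (-1.366) = -0.6263,   |z_1| = 0.6263.
  z_2 = (-1.169 - 2.02449) / (-1.366) = 2.3378,   |z_2| = 2.3378.
Moduli of all roots: 0.6263, 2.3378.
All moduli strictly greater than 1? No.
Verdict: Not stationary.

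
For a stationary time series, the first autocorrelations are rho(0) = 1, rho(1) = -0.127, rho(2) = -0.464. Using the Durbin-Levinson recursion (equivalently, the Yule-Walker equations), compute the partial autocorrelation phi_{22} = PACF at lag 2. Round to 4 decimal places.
\phi_{22} = -0.4880

The PACF at lag k is phi_{kk}, the last component of the solution
to the Yule-Walker system G_k phi = r_k where
  (G_k)_{ij} = rho(|i - j|), (r_k)_i = rho(i), i,j = 1..k.
Equivalently, Durbin-Levinson gives phi_{kk} iteratively:
  phi_{11} = rho(1)
  phi_{kk} = [rho(k) - sum_{j=1..k-1} phi_{k-1,j} rho(k-j)]
            / [1 - sum_{j=1..k-1} phi_{k-1,j} rho(j)],
  phi_{k,j} = phi_{k-1,j} - phi_{kk} phi_{k-1,k-j},  j = 1..k-1.
Step k = 1:
  phi_11 = rho(1) = -0.127.
Step k = 2:
  phi_22 = [rho(2) - phi_11 rho(1)] / [1 - phi_11 rho(1)] = [-0.464 - (-0.127)(-0.127)] / [1 - (-0.127)(-0.127)]
         = -0.480129 / 0.983871 = -0.488.
Therefore phi_{22} = -0.4880.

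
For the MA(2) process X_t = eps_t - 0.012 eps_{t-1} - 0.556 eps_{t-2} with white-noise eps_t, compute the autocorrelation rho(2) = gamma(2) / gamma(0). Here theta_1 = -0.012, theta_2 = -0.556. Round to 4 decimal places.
\rho(2) = -0.4247

For an MA(q) process with theta_0 = 1, the autocovariance is
  gamma(k) = sigma^2 * sum_{i=0..q-k} theta_i * theta_{i+k},
and rho(k) = gamma(k) / gamma(0). Sigma^2 cancels.
  numerator   = (1)*(-0.556) = -0.556.
  denominator = (1)^2 + (-0.012)^2 + (-0.556)^2 = 1.30928.
  rho(2) = -0.556 / 1.30928 = -0.4247.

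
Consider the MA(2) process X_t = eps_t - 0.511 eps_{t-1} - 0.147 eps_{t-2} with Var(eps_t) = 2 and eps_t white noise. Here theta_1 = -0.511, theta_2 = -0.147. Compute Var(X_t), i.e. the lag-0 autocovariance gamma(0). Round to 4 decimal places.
\gamma(0) = 2.5655

For an MA(q) process X_t = eps_t + sum_i theta_i eps_{t-i} with
Var(eps_t) = sigma^2, the variance is
  gamma(0) = sigma^2 * (1 + sum_i theta_i^2).
  sum_i theta_i^2 = (-0.511)^2 + (-0.147)^2 = 0.261121 + 0.021609 = 0.28273.
  gamma(0) = 2 * (1 + 0.28273) = 2 * 1.28273 = 2.56546, which rounds to 2.5655.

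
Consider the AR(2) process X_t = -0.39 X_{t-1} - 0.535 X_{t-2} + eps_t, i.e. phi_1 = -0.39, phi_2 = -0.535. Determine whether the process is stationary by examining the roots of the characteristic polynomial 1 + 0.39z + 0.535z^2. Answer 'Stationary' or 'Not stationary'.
\text{Stationary}

The AR(p) characteristic polynomial is P(z) = 1 + 0.39z + 0.535z^2.
Stationarity requires all roots to lie outside the unit circle, i.e. |z| > 1 for every root.
Set 1 + (0.39) z + (0.535) z^2 = 0, i.e. a z^2 + b z + c = 0 with a = 0.535, b = 0.39, c = 1.
Discriminant D = b^2 - 4ac = (0.39)^2 - 4*(0.535)*1 = 0.1521 - (2.14) = -1.9879.
D < 0, so the roots are the complex-conjugate pair z = (-b +/- i sqrt(-D)) / (2a) = -0.3645 +/- 1.3177i.
For a conjugate pair |z|^2 = z * conj(z) = (product of roots) = c/a = 1/(0.535) = 1.869159, so |z| = sqrt(1.869159) = 1.3672 for both roots.
Moduli of all roots: 1.3672, 1.3672.
All moduli strictly greater than 1? Yes.
Verdict: Stationary.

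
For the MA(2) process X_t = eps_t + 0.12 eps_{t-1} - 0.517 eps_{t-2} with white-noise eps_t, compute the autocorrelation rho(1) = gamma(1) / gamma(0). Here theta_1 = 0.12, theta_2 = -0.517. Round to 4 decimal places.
\rho(1) = 0.0452

For an MA(q) process with theta_0 = 1, the autocovariance is
  gamma(k) = sigma^2 * sum_{i=0..q-k} theta_i * theta_{i+k},
and rho(k) = gamma(k) / gamma(0). Sigma^2 cancels.
  numerator   = (1)*(0.12) + (0.12)*(-0.517) = 0.05796.
  denominator = (1)^2 + (0.12)^2 + (-0.517)^2 = 1.281689.
  rho(1) = 0.05796 / 1.281689 = 0.0452.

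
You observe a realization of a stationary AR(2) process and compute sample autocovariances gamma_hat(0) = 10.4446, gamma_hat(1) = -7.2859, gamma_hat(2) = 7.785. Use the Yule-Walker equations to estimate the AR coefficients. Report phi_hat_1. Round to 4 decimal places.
\hat\phi_{1} = -0.3460

The Yule-Walker equations for an AR(p) process read, in matrix form,
  Gamma_p phi = r_p,   with   (Gamma_p)_{ij} = gamma(|i - j|),
                       (r_p)_i = gamma(i),   i,j = 1..p.
Substitute the sample gammas (Toeplitz matrix and right-hand side of size 2):
  Gamma_p = [[10.4446, -7.2859], [-7.2859, 10.4446]]
  r_p     = [-7.2859, 7.785]
Written out:
  10.4446 phi_1 - 7.2859 phi_2 = -7.2859
  -7.2859 phi_1 + 10.4446 phi_2 = 7.785
Solve by Cramer's rule:
  det = gamma(0)^2 - gamma(1)^2 = (10.4446)^2 - (-7.2859)^2 = 109.08966916 - 53.08433881 = 56.00533035
  phi_hat_1 = [gamma(1) gamma(0) - gamma(1) gamma(2)] / det = [(-7.2859)(10.4446) - (-7.2859)(7.785)] / 56.00533035 = -19.37757964 / 56.00533035 = -0.346
  phi_hat_2 = [gamma(0) gamma(2) - gamma(1)^2] / det = [(10.4446)(7.785) - (-7.2859)^2] / 56.00533035 = 28.22687219 / 56.00533035 = 0.504
So phi_hat = [-0.3460, 0.5040].
Therefore phi_hat_1 = -0.3460.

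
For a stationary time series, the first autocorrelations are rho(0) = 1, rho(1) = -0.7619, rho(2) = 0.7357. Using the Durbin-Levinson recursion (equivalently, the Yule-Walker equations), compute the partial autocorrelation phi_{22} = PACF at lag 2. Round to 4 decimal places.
\phi_{22} = 0.3700

The PACF at lag k is phi_{kk}, the last component of the solution
to the Yule-Walker system G_k phi = r_k where
  (G_k)_{ij} = rho(|i - j|), (r_k)_i = rho(i), i,j = 1..k.
Equivalently, Durbin-Levinson gives phi_{kk} iteratively:
  phi_{11} = rho(1)
  phi_{kk} = [rho(k) - sum_{j=1..k-1} phi_{k-1,j} rho(k-j)]
            / [1 - sum_{j=1..k-1} phi_{k-1,j} rho(j)],
  phi_{k,j} = phi_{k-1,j} - phi_{kk} phi_{k-1,k-j},  j = 1..k-1.
Step k = 1:
  phi_11 = rho(1) = -0.7619.
Step k = 2:
  phi_22 = [rho(2) - phi_11 rho(1)] / [1 - phi_11 rho(1)] = [0.7357 - (-0.7619)(-0.7619)] / [1 - (-0.7619)(-0.7619)]
         = 0.15520839 / 0.41950839 = 0.37.
Therefore phi_{22} = 0.3700.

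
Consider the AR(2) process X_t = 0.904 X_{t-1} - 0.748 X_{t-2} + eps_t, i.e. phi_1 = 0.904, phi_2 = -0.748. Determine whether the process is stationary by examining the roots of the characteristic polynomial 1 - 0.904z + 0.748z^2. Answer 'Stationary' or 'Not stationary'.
\text{Stationary}

The AR(p) characteristic polynomial is P(z) = 1 - 0.904z + 0.748z^2.
Stationarity requires all roots to lie outside the unit circle, i.e. |z| > 1 for every root.
Set 1 + (-0.904) z + (0.748) z^2 = 0, i.e. a z^2 + b z + c = 0 with a = 0.748, b = -0.904, c = 1.
Discriminant D = b^2 - 4ac = (-0.904)^2 - 4*(0.748)*1 = 0.817216 - (2.992) = -2.174784.
D < 0, so the roots are the complex-conjugate pair z = (-b +/- i sqrt(-D)) / (2a) = 0.6043 +/- 0.9858i.
For a conjugate pair |z|^2 = z * conj(z) = (product of roots) = c/a = 1/(0.748) = 1.336898, so |z| = sqrt(1.336898) = 1.1562 for both roots.
Moduli of all roots: 1.1562, 1.1562.
All moduli strictly greater than 1? Yes.
Verdict: Stationary.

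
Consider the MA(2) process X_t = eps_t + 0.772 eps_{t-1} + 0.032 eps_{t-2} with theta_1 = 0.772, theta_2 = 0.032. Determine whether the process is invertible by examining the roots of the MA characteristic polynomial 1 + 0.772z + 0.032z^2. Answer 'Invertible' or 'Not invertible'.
\text{Invertible}

The MA(q) characteristic polynomial is P(z) = 1 + 0.772z + 0.032z^2.
Invertibility requires all roots to lie outside the unit circle, i.e. |z| > 1 for every root.
Set 1 + (0.772) z + (0.032) z^2 = 0, i.e. a z^2 + b z + c = 0 with a = 0.032, b = 0.772, c = 1.
Discriminant D = b^2 - 4ac = (0.772)^2 - 4*(0.032)*1 = 0.595984 - (0.128) = 0.467984.
D >= 0, so the roots are real: z = (-b +/- sqrt(D)) / (2a) = (-0.772 +/- 0.684094) / (0.064).
  z_1 = (-0.772 + 0.684094) / (0.064) = -1.3735,   |z_1| = 1.3735.
  z_2 = (-0.772 - 0.684094) / (0.064) = -22.7515,   |z_2| = 22.7515.
Moduli of all roots: 1.3735, 22.7515.
All moduli strictly greater than 1? Yes.
Verdict: Invertible.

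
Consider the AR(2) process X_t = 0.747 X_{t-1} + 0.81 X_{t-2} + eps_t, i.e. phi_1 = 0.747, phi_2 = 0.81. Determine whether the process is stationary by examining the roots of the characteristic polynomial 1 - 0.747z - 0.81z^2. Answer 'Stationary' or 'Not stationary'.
\text{Not stationary}

The AR(p) characteristic polynomial is P(z) = 1 - 0.747z - 0.81z^2.
Stationarity requires all roots to lie outside the unit circle, i.e. |z| > 1 for every root.
Set 1 + (-0.747) z + (-0.81) z^2 = 0, i.e. a z^2 + b z + c = 0 with a = -0.81, b = -0.747, c = 1.
Discriminant D = b^2 - 4ac = (-0.747)^2 - 4*(-0.81)*1 = 0.558009 - (-3.24) = 3.798009.
D >= 0, so the roots are real: z = (-b +/- sqrt(D)) / (2a) = (0.747 +/- 1.948848) / (-1.62).
  z_1 = (0.747 + 1.948848) / (-1.62) = -1.6641,   |z_1| = 1.6641.
  z_2 = (0.747 - 1.948848) / (-1.62) = 0.7419,   |z_2| = 0.7419.
Moduli of all roots: 1.6641, 0.7419.
All moduli strictly greater than 1? No.
Verdict: Not stationary.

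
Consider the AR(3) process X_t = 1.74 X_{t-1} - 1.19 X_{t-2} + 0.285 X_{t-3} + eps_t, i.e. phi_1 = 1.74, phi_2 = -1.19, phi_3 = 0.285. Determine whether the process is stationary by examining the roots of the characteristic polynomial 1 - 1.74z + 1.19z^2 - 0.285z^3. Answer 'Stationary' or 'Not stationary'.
\text{Stationary}

The AR(p) characteristic polynomial is P(z) = 1 - 1.74z + 1.19z^2 - 0.285z^3.
Stationarity requires all roots to lie outside the unit circle, i.e. |z| > 1 for every root.
Degree 3: look for a simple real root z0 first, then factor out (1 - z/z0) and solve the remaining quadratic.
Testing z0 = 2: P(2) = 1 + (-1.74)(2) + (1.19)(2)^2 + (-0.285)(2)^3
  = 1 + (-3.48) + (4.76) + (-2.28) = 0.  So z_0 = 2 is a root, |z_0| = 2.
Divide out the factor (1 - 0.5 z) = (1 - z/z0) (since 1/z0 = 0.5):
  P(z) = (1 - 0.5 z)(1 + (-1.24) z + (0.57) z^2)
  [check: z-coef -1.24 - (0.5) = -1.74; z^2-coef 0.57 - (0.5)(-1.24) = 1.19; z^3-coef -(0.5)(0.57) = -0.285.]
Remaining roots from the quadratic factor 1 + (-1.24) z + (0.57) z^2:
  Set 1 + (-1.24) z + (0.57) z^2 = 0, i.e. a z^2 + b z + c = 0 with a = 0.57, b = -1.24, c = 1.
  Discriminant D = b^2 - 4ac = (-1.24)^2 - 4*(0.57)*1 = 1.5376 - (2.28) = -0.7424.
  D < 0, so the roots are the complex-conjugate pair z = (-b +/- i sqrt(-D)) / (2a) = 1.0877 +/- 0.7558i.
  For a conjugate pair |z|^2 = z * conj(z) = (product of roots) = c/a = 1/(0.57) = 1.754386, so |z| = sqrt(1.754386) = 1.3245 for both roots.
Moduli of all roots: 2.0000, 1.3245, 1.3245.
All moduli strictly greater than 1? Yes.
Verdict: Stationary.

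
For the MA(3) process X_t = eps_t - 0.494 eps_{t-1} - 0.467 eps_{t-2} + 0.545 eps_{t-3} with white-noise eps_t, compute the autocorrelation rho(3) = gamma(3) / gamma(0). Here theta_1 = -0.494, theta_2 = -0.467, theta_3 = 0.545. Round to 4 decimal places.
\rho(3) = 0.3098

For an MA(q) process with theta_0 = 1, the autocovariance is
  gamma(k) = sigma^2 * sum_{i=0..q-k} theta_i * theta_{i+k},
and rho(k) = gamma(k) / gamma(0). Sigma^2 cancels.
  numerator   = (1)*(0.545) = 0.545.
  denominator = (1)^2 + (-0.494)^2 + (-0.467)^2 + (0.545)^2 = 1.75915.
  rho(3) = 0.545 / 1.75915 = 0.3098.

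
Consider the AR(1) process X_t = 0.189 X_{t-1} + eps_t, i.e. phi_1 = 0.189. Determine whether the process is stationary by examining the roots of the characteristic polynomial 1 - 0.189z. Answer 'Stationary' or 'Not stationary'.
\text{Stationary}

The AR(p) characteristic polynomial is P(z) = 1 - 0.189z.
Stationarity requires all roots to lie outside the unit circle, i.e. |z| > 1 for every root.
This is linear in z: 1 + (-0.189) z = 0  =>  z = -1/(-0.189) = 5.291005,  |z| = 5.291005.
Moduli of all roots: 5.2910.
All moduli strictly greater than 1? Yes.
Verdict: Stationary.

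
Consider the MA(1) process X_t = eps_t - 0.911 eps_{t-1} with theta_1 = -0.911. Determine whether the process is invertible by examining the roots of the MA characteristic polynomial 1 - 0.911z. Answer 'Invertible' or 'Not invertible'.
\text{Invertible}

The MA(q) characteristic polynomial is P(z) = 1 - 0.911z.
Invertibility requires all roots to lie outside the unit circle, i.e. |z| > 1 for every root.
This is linear in z: 1 + (-0.911) z = 0  =>  z = -1/(-0.911) = 1.097695,  |z| = 1.097695.
Moduli of all roots: 1.0977.
All moduli strictly greater than 1? Yes.
Verdict: Invertible.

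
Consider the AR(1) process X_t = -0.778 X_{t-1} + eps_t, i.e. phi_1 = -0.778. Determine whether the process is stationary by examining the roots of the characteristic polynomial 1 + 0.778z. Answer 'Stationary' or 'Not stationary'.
\text{Stationary}

The AR(p) characteristic polynomial is P(z) = 1 + 0.778z.
Stationarity requires all roots to lie outside the unit circle, i.e. |z| > 1 for every root.
This is linear in z: 1 + (0.778) z = 0  =>  z = -1/(0.778) = -1.285347,  |z| = 1.285347.
Moduli of all roots: 1.2853.
All moduli strictly greater than 1? Yes.
Verdict: Stationary.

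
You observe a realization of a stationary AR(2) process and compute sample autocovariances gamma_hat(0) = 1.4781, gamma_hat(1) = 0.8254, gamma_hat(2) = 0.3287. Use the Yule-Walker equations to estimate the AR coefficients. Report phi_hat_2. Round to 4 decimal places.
\hat\phi_{2} = -0.1300

The Yule-Walker equations for an AR(p) process read, in matrix form,
  Gamma_p phi = r_p,   with   (Gamma_p)_{ij} = gamma(|i - j|),
                       (r_p)_i = gamma(i),   i,j = 1..p.
Substitute the sample gammas (Toeplitz matrix and right-hand side of size 2):
  Gamma_p = [[1.4781, 0.8254], [0.8254, 1.4781]]
  r_p     = [0.8254, 0.3287]
Written out:
  1.4781 phi_1 + 0.8254 phi_2 = 0.8254
  0.8254 phi_1 + 1.4781 phi_2 = 0.3287
Solve by Cramer's rule:
  det = gamma(0)^2 - gamma(1)^2 = (1.4781)^2 - (0.8254)^2 = 2.18477961 - 0.68128516 = 1.50349445
  phi_hat_1 = [gamma(1) gamma(0) - gamma(1) gamma(2)] / det = [(0.8254)(1.4781) - (0.8254)(0.3287)] / 1.50349445 = 0.94871476 / 1.50349445 = 0.631
  phi_hat_2 = [gamma(0) gamma(2) - gamma(1)^2] / det = [(1.4781)(0.3287) - (0.8254)^2] / 1.50349445 = -0.19543369 / 1.50349445 = -0.13
So phi_hat = [0.6310, -0.1300].
Therefore phi_hat_2 = -0.1300.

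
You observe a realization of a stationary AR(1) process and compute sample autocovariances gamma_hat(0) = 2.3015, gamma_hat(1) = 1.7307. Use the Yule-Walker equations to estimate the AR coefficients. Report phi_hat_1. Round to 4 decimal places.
\hat\phi_{1} = 0.7520

The Yule-Walker equations for an AR(p) process read, in matrix form,
  Gamma_p phi = r_p,   with   (Gamma_p)_{ij} = gamma(|i - j|),
                       (r_p)_i = gamma(i),   i,j = 1..p.
Substitute the sample gammas (Toeplitz matrix and right-hand side of size 1):
  Gamma_p = [[2.3015]]
  r_p     = [1.7307]
With p = 1 this is the single equation gamma(0) phi_1 = gamma(1):
  phi_hat_1 = gamma(1) / gamma(0) = 1.7307 / 2.3015 = 0.7520.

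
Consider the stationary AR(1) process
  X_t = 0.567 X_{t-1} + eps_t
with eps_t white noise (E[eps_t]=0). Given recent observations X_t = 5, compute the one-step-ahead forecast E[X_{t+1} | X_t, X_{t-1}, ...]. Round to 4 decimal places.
E[X_{t+1} \mid \mathcal F_t] = 2.8350

For an AR(p) model X_t = c + sum_i phi_i X_{t-i} + eps_t, the
one-step-ahead conditional mean is
  E[X_{t+1} | X_t, ...] = c + sum_i phi_i X_{t+1-i}.
Substitute known values:
  E[X_{t+1} | ...] = (0.567) * (5)
                   = 2.8350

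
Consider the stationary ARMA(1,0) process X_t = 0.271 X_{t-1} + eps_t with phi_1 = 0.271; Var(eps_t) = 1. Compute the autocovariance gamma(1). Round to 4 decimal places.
\gamma(1) = 0.2925

Multiply the model equation by X_{t-k} and take expectations. With theta_0 = psi_0 = 1 and psi_j the MA(infinity) weights, this gives
  gamma(k) - sum_i phi_i gamma(k-i) = c_k,
  c_k = sigma^2 * sum_{j=k..q} theta_j psi_{j-k}   (c_k = 0 for k > q),
using gamma(-m) = gamma(m).
Pure AR (q = 0): c_0 = sigma^2 = 1, c_k = 0 for k >= 1.
Equations for k = 0 and k = 1 (AR order 1):
  gamma(0) = phi_1 gamma(1) + c_0
  gamma(1) = phi_1 gamma(0) + c_1
Substituting the second into the first: gamma(0) (1 - phi_1^2) = c_0 + phi_1 c_1, so
  gamma(0) = c_0 / (1 - phi_1^2) = 1 / (1 - (0.271)^2) = 1 / 0.926559 = 1.079262.
  gamma(1) = phi_1 gamma(0) = (0.271)(1.079262) = 0.29248.
Therefore gamma(1) = 0.2925 (to 4 decimal places).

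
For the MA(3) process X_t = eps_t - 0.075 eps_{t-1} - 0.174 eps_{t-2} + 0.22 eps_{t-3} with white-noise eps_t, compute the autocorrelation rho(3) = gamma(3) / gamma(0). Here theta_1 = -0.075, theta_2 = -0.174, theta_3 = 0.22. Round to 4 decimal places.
\rho(3) = 0.2029

For an MA(q) process with theta_0 = 1, the autocovariance is
  gamma(k) = sigma^2 * sum_{i=0..q-k} theta_i * theta_{i+k},
and rho(k) = gamma(k) / gamma(0). Sigma^2 cancels.
  numerator   = (1)*(0.22) = 0.22.
  denominator = (1)^2 + (-0.075)^2 + (-0.174)^2 + (0.22)^2 = 1.084301.
  rho(3) = 0.22 / 1.084301 = 0.2029.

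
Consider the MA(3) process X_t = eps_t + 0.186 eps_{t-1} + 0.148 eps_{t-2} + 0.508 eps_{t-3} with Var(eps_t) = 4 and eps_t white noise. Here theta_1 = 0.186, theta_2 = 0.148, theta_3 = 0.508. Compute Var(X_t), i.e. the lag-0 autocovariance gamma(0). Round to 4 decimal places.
\gamma(0) = 5.2583

For an MA(q) process X_t = eps_t + sum_i theta_i eps_{t-i} with
Var(eps_t) = sigma^2, the variance is
  gamma(0) = sigma^2 * (1 + sum_i theta_i^2).
  sum_i theta_i^2 = (0.186)^2 + (0.148)^2 + (0.508)^2 = 0.034596 + 0.021904 + 0.258064 = 0.314564.
  gamma(0) = 4 * (1 + 0.314564) = 4 * 1.314564 = 5.258256, which rounds to 5.2583.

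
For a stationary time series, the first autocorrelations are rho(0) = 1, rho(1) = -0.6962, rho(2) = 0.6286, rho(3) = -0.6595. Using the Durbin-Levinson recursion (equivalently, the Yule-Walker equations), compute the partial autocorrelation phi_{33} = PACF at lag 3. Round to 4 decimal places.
\phi_{33} = -0.3150

The PACF at lag k is phi_{kk}, the last component of the solution
to the Yule-Walker system G_k phi = r_k where
  (G_k)_{ij} = rho(|i - j|), (r_k)_i = rho(i), i,j = 1..k.
Equivalently, Durbin-Levinson gives phi_{kk} iteratively:
  phi_{11} = rho(1)
  phi_{kk} = [rho(k) - sum_{j=1..k-1} phi_{k-1,j} rho(k-j)]
            / [1 - sum_{j=1..k-1} phi_{k-1,j} rho(j)],
  phi_{k,j} = phi_{k-1,j} - phi_{kk} phi_{k-1,k-j},  j = 1..k-1.
Step k = 1:
  phi_11 = rho(1) = -0.6962.
Step k = 2:
  phi_22 = [rho(2) - phi_11 rho(1)] / [1 - phi_11 rho(1)] = [0.6286 - (-0.6962)(-0.6962)] / [1 - (-0.6962)(-0.6962)]
         = 0.14390556 / 0.51530556 = 0.279263.
  Update: phi_21 = phi_11 - phi_22 phi_11 = -0.6962 - (0.279263)(-0.6962) = -0.501777.
Step k = 3:
  phi_33 = [rho(3) - phi_21 rho(2) - phi_22 rho(1)] / [1 - phi_21 rho(1) - phi_22 rho(2)]
    numerator   = -0.6595 - (-0.501777)(0.6286) - (0.279263)(-0.6962) = -0.14966012
    denominator = 1 - (-0.501777)(-0.6962) - (0.279263)(0.6286) = 0.47511812
  phi_33 = -0.14966012 / 0.47511812 = -0.315.
Therefore phi_{33} = -0.3150.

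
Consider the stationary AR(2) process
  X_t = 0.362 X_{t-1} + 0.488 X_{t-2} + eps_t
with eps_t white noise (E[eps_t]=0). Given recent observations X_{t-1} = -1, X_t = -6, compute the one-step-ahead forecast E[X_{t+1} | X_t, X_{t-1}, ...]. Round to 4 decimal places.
E[X_{t+1} \mid \mathcal F_t] = -2.6600

For an AR(p) model X_t = c + sum_i phi_i X_{t-i} + eps_t, the
one-step-ahead conditional mean is
  E[X_{t+1} | X_t, ...] = c + sum_i phi_i X_{t+1-i}.
Substitute known values:
  E[X_{t+1} | ...] = (0.362) * (-6) + (0.488) * (-1)
                   = -2.6600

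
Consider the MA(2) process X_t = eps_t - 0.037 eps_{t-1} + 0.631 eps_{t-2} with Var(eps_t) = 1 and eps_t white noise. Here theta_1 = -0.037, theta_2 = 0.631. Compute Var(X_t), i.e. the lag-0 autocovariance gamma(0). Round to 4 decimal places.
\gamma(0) = 1.3995

For an MA(q) process X_t = eps_t + sum_i theta_i eps_{t-i} with
Var(eps_t) = sigma^2, the variance is
  gamma(0) = sigma^2 * (1 + sum_i theta_i^2).
  sum_i theta_i^2 = (-0.037)^2 + (0.631)^2 = 0.001369 + 0.398161 = 0.39953.
  gamma(0) = 1 * (1 + 0.39953) = 1 * 1.39953 = 1.39953, which rounds to 1.3995.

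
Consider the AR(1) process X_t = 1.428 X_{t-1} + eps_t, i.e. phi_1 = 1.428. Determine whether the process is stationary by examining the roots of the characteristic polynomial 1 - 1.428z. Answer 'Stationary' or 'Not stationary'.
\text{Not stationary}

The AR(p) characteristic polynomial is P(z) = 1 - 1.428z.
Stationarity requires all roots to lie outside the unit circle, i.e. |z| > 1 for every root.
This is linear in z: 1 + (-1.428) z = 0  =>  z = -1/(-1.428) = 0.70028,  |z| = 0.70028.
Moduli of all roots: 0.7003.
All moduli strictly greater than 1? No.
Verdict: Not stationary.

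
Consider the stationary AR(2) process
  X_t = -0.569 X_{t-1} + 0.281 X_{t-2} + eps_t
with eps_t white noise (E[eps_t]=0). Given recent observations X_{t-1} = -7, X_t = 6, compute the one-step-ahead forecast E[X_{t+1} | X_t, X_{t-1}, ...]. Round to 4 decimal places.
E[X_{t+1} \mid \mathcal F_t] = -5.3810

For an AR(p) model X_t = c + sum_i phi_i X_{t-i} + eps_t, the
one-step-ahead conditional mean is
  E[X_{t+1} | X_t, ...] = c + sum_i phi_i X_{t+1-i}.
Substitute known values:
  E[X_{t+1} | ...] = (-0.569) * (6) + (0.281) * (-7)
                   = -5.3810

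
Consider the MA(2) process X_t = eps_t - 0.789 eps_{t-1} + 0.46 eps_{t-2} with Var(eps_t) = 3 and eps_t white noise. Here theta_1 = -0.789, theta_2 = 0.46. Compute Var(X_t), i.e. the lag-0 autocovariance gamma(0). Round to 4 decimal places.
\gamma(0) = 5.5024

For an MA(q) process X_t = eps_t + sum_i theta_i eps_{t-i} with
Var(eps_t) = sigma^2, the variance is
  gamma(0) = sigma^2 * (1 + sum_i theta_i^2).
  sum_i theta_i^2 = (-0.789)^2 + (0.46)^2 = 0.622521 + 0.2116 = 0.834121.
  gamma(0) = 3 * (1 + 0.834121) = 3 * 1.834121 = 5.502363, which rounds to 5.5024.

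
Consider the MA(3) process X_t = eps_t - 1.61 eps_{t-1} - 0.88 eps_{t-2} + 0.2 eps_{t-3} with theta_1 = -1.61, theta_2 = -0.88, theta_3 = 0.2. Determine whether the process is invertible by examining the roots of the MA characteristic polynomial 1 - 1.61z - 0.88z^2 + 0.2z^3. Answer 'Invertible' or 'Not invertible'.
\text{Not invertible}

The MA(q) characteristic polynomial is P(z) = 1 - 1.61z - 0.88z^2 + 0.2z^3.
Invertibility requires all roots to lie outside the unit circle, i.e. |z| > 1 for every root.
Degree 3: look for a simple real root z0 first, then factor out (1 - z/z0) and solve the remaining quadratic.
Testing z0 = 0.5: P(0.5) = 1 + (-1.61)(0.5) + (-0.88)(0.5)^2 + (0.2)(0.5)^3
  = 1 + (-0.805) + (-0.22) + (0.025) = 0.  So z_0 = 0.5 is a root, |z_0| = 0.5.
Divide out the factor (1 - 2 z) = (1 - z/z0) (since 1/z0 = 2):
  P(z) = (1 - 2 z)(1 + (0.39) z + (-0.1) z^2)
  [check: z-coef 0.39 - (2) = -1.61; z^2-coef -0.1 - (2)(0.39) = -0.88; z^3-coef -(2)(-0.1) = 0.2.]
Remaining roots from the quadratic factor 1 + (0.39) z + (-0.1) z^2:
  Set 1 + (0.39) z + (-0.1) z^2 = 0, i.e. a z^2 + b z + c = 0 with a = -0.1, b = 0.39, c = 1.
  Discriminant D = b^2 - 4ac = (0.39)^2 - 4*(-0.1)*1 = 0.1521 - (-0.4) = 0.5521.
  D >= 0, so the roots are real: z = (-b +/- sqrt(D)) / (2a) = (-0.39 +/- 0.743034) / (-0.2).
    z_1 = (-0.39 + 0.743034) / (-0.2) = -1.7652,   |z_1| = 1.7652.
    z_2 = (-0.39 - 0.743034) / (-0.2) = 5.6652,   |z_2| = 5.6652.
Moduli of all roots: 0.5000, 1.7652, 5.6652.
All moduli strictly greater than 1? No.
Verdict: Not invertible.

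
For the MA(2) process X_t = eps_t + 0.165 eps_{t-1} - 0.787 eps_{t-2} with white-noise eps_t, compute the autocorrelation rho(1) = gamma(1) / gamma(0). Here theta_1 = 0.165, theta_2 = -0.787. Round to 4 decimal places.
\rho(1) = 0.0213

For an MA(q) process with theta_0 = 1, the autocovariance is
  gamma(k) = sigma^2 * sum_{i=0..q-k} theta_i * theta_{i+k},
and rho(k) = gamma(k) / gamma(0). Sigma^2 cancels.
  numerator   = (1)*(0.165) + (0.165)*(-0.787) = 0.035145.
  denominator = (1)^2 + (0.165)^2 + (-0.787)^2 = 1.646594.
  rho(1) = 0.035145 / 1.646594 = 0.0213.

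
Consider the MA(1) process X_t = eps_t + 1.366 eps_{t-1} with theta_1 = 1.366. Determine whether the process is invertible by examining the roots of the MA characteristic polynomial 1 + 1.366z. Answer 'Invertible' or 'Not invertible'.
\text{Not invertible}

The MA(q) characteristic polynomial is P(z) = 1 + 1.366z.
Invertibility requires all roots to lie outside the unit circle, i.e. |z| > 1 for every root.
This is linear in z: 1 + (1.366) z = 0  =>  z = -1/(1.366) = -0.732064,  |z| = 0.732064.
Moduli of all roots: 0.7321.
All moduli strictly greater than 1? No.
Verdict: Not invertible.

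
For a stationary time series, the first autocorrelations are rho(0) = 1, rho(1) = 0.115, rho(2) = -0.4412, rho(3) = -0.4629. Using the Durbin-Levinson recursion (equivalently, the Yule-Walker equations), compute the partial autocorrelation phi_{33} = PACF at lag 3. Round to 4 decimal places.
\phi_{33} = -0.4319

The PACF at lag k is phi_{kk}, the last component of the solution
to the Yule-Walker system G_k phi = r_k where
  (G_k)_{ij} = rho(|i - j|), (r_k)_i = rho(i), i,j = 1..k.
Equivalently, Durbin-Levinson gives phi_{kk} iteratively:
  phi_{11} = rho(1)
  phi_{kk} = [rho(k) - sum_{j=1..k-1} phi_{k-1,j} rho(k-j)]
            / [1 - sum_{j=1..k-1} phi_{k-1,j} rho(j)],
  phi_{k,j} = phi_{k-1,j} - phi_{kk} phi_{k-1,k-j},  j = 1..k-1.
Step k = 1:
  phi_11 = rho(1) = 0.115.
Step k = 2:
  phi_22 = [rho(2) - phi_11 rho(1)] / [1 - phi_11 rho(1)] = [-0.4412 - (0.115)(0.115)] / [1 - (0.115)(0.115)]
         = -0.454425 / 0.986775 = -0.460515.
  Update: phi_21 = phi_11 - phi_22 phi_11 = 0.115 - (-0.460515)(0.115) = 0.167959.
Step k = 3:
  phi_33 = [rho(3) - phi_21 rho(2) - phi_22 rho(1)] / [1 - phi_21 rho(1) - phi_22 rho(2)]
    numerator   = -0.4629 - (0.167959)(-0.4412) - (-0.460515)(0.115) = -0.33583711
    denominator = 1 - (0.167959)(0.115) - (-0.460515)(-0.4412) = 0.77750533
  phi_33 = -0.33583711 / 0.77750533 = -0.4319.
Therefore phi_{33} = -0.4319.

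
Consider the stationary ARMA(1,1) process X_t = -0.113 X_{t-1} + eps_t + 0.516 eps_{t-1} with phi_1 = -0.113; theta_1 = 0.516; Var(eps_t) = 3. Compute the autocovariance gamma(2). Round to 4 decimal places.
\gamma(2) = -0.1303

Multiply the model equation by X_{t-k} and take expectations. With theta_0 = psi_0 = 1 and psi_j the MA(infinity) weights, this gives
  gamma(k) - sum_i phi_i gamma(k-i) = c_k,
  c_k = sigma^2 * sum_{j=k..q} theta_j psi_{j-k}   (c_k = 0 for k > q),
using gamma(-m) = gamma(m).
psi-weights needed (psi_j = theta_j + sum_i phi_i psi_{j-i}):
  psi_1 = theta_1 + phi_1 = 0.516 + (-0.113) = 0.403
Right-hand sides:
  c_0 = sigma^2 (1 + theta_1 psi_1) = 3 * (1 + (0.516)(0.403)) = 3 * 1.207948 = 3.623844
  c_1 = sigma^2 theta_1 = 3 * (0.516) = 1.548
  c_2 = 0
Equations for k = 0 and k = 1 (AR order 1):
  gamma(0) = phi_1 gamma(1) + c_0
  gamma(1) = phi_1 gamma(0) + c_1
Substituting the second into the first: gamma(0) (1 - phi_1^2) = c_0 + phi_1 c_1, so
  gamma(0) = (c_0 + phi_1 c_1) / (1 - phi_1^2) = (3.623844 + (-0.113)(1.548)) / (1 - (-0.113)^2) = 3.44892 / 0.987231 = 3.493529.
  gamma(1) = phi_1 gamma(0) + c_1 = (-0.113)(3.493529) + (1.548) = 1.153231.
For k = 2 (> q): gamma(2) = phi_1 gamma(1) = (-0.113)(1.153231) = -0.130315.
Therefore gamma(2) = -0.1303 (to 4 decimal places).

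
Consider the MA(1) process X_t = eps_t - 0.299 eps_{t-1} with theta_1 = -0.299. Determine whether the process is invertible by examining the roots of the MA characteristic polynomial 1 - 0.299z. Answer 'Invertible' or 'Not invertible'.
\text{Invertible}

The MA(q) characteristic polynomial is P(z) = 1 - 0.299z.
Invertibility requires all roots to lie outside the unit circle, i.e. |z| > 1 for every root.
This is linear in z: 1 + (-0.299) z = 0  =>  z = -1/(-0.299) = 3.344482,  |z| = 3.344482.
Moduli of all roots: 3.3445.
All moduli strictly greater than 1? Yes.
Verdict: Invertible.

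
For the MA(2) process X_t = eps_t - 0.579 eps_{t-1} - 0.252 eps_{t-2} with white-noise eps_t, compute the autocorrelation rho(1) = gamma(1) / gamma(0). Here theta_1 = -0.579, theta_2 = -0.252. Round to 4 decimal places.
\rho(1) = -0.3096

For an MA(q) process with theta_0 = 1, the autocovariance is
  gamma(k) = sigma^2 * sum_{i=0..q-k} theta_i * theta_{i+k},
and rho(k) = gamma(k) / gamma(0). Sigma^2 cancels.
  numerator   = (1)*(-0.579) + (-0.579)*(-0.252) = -0.433092.
  denominator = (1)^2 + (-0.579)^2 + (-0.252)^2 = 1.398745.
  rho(1) = -0.433092 / 1.398745 = -0.3096.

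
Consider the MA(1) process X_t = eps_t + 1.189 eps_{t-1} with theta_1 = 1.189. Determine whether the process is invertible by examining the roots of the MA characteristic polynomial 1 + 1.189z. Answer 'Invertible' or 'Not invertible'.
\text{Not invertible}

The MA(q) characteristic polynomial is P(z) = 1 + 1.189z.
Invertibility requires all roots to lie outside the unit circle, i.e. |z| > 1 for every root.
This is linear in z: 1 + (1.189) z = 0  =>  z = -1/(1.189) = -0.841043,  |z| = 0.841043.
Moduli of all roots: 0.8410.
All moduli strictly greater than 1? No.
Verdict: Not invertible.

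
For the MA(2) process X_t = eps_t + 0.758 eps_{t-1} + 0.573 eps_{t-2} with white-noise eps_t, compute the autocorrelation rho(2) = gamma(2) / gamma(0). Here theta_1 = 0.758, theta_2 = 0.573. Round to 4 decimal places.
\rho(2) = 0.3011

For an MA(q) process with theta_0 = 1, the autocovariance is
  gamma(k) = sigma^2 * sum_{i=0..q-k} theta_i * theta_{i+k},
and rho(k) = gamma(k) / gamma(0). Sigma^2 cancels.
  numerator   = (1)*(0.573) = 0.573.
  denominator = (1)^2 + (0.758)^2 + (0.573)^2 = 1.902893.
  rho(2) = 0.573 / 1.902893 = 0.3011.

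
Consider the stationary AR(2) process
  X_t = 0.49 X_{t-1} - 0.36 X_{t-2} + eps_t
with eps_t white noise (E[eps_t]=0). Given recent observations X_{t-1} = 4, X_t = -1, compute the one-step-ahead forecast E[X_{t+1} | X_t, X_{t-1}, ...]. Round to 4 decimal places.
E[X_{t+1} \mid \mathcal F_t] = -1.9300

For an AR(p) model X_t = c + sum_i phi_i X_{t-i} + eps_t, the
one-step-ahead conditional mean is
  E[X_{t+1} | X_t, ...] = c + sum_i phi_i X_{t+1-i}.
Substitute known values:
  E[X_{t+1} | ...] = (0.49) * (-1) + (-0.36) * (4)
                   = -1.9300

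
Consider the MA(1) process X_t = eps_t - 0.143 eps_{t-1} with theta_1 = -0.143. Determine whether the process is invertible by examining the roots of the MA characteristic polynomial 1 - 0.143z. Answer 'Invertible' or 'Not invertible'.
\text{Invertible}

The MA(q) characteristic polynomial is P(z) = 1 - 0.143z.
Invertibility requires all roots to lie outside the unit circle, i.e. |z| > 1 for every root.
This is linear in z: 1 + (-0.143) z = 0  =>  z = -1/(-0.143) = 6.993007,  |z| = 6.993007.
Moduli of all roots: 6.9930.
All moduli strictly greater than 1? Yes.
Verdict: Invertible.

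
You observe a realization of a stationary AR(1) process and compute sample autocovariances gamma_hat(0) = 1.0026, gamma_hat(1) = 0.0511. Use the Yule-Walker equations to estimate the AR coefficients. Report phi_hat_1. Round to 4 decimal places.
\hat\phi_{1} = 0.0510

The Yule-Walker equations for an AR(p) process read, in matrix form,
  Gamma_p phi = r_p,   with   (Gamma_p)_{ij} = gamma(|i - j|),
                       (r_p)_i = gamma(i),   i,j = 1..p.
Substitute the sample gammas (Toeplitz matrix and right-hand side of size 1):
  Gamma_p = [[1.0026]]
  r_p     = [0.0511]
With p = 1 this is the single equation gamma(0) phi_1 = gamma(1):
  phi_hat_1 = gamma(1) / gamma(0) = 0.0511 / 1.0026 = 0.0510.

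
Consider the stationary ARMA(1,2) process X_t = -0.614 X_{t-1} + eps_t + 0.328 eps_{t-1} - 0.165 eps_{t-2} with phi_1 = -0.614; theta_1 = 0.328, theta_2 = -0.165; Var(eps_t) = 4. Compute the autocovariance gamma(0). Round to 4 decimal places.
\gamma(0) = 4.3279

Multiply the model equation by X_{t-k} and take expectations. With theta_0 = psi_0 = 1 and psi_j the MA(infinity) weights, this gives
  gamma(k) - sum_i phi_i gamma(k-i) = c_k,
  c_k = sigma^2 * sum_{j=k..q} theta_j psi_{j-k}   (c_k = 0 for k > q),
using gamma(-m) = gamma(m).
psi-weights needed (psi_j = theta_j + sum_i phi_i psi_{j-i}):
  psi_1 = theta_1 + phi_1 = 0.328 + (-0.614) = -0.286
  psi_2 = theta_2 + phi_1 psi_1 = -0.165 + (-0.614)(-0.286) = 0.010604
Right-hand sides:
  c_0 = sigma^2 (1 + theta_1 psi_1 + theta_2 psi_2) = 4 * (1 + (0.328)(-0.286) + (-0.165)(0.010604)) = 4 * 0.904442 = 3.617769
  c_1 = sigma^2 (theta_1 + theta_2 psi_1) = 4 * (0.328 + (-0.165)(-0.286)) = 1.50076
  c_2 = sigma^2 theta_2 = 4 * (-0.165) = -0.66
Equations for k = 0 and k = 1 (AR order 1):
  gamma(0) = phi_1 gamma(1) + c_0
  gamma(1) = phi_1 gamma(0) + c_1
Substituting the second into the first: gamma(0) (1 - phi_1^2) = c_0 + phi_1 c_1, so
  gamma(0) = (c_0 + phi_1 c_1) / (1 - phi_1^2) = (3.617769 + (-0.614)(1.50076)) / (1 - (-0.614)^2) = 2.696303 / 0.623004 = 4.327906.
Therefore gamma(0) = 4.3279 (to 4 decimal places).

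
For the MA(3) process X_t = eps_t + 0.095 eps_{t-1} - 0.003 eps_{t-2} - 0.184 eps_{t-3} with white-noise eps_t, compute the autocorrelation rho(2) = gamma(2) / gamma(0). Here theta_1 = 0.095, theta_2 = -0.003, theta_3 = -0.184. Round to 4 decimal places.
\rho(2) = -0.0196

For an MA(q) process with theta_0 = 1, the autocovariance is
  gamma(k) = sigma^2 * sum_{i=0..q-k} theta_i * theta_{i+k},
and rho(k) = gamma(k) / gamma(0). Sigma^2 cancels.
  numerator   = (1)*(-0.003) + (0.095)*(-0.184) = -0.02048.
  denominator = (1)^2 + (0.095)^2 + (-0.003)^2 + (-0.184)^2 = 1.04289.
  rho(2) = -0.02048 / 1.04289 = -0.0196.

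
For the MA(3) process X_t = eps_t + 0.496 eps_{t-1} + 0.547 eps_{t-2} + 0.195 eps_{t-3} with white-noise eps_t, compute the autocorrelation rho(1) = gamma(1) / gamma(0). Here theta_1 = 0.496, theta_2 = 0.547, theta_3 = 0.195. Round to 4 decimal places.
\rho(1) = 0.5520

For an MA(q) process with theta_0 = 1, the autocovariance is
  gamma(k) = sigma^2 * sum_{i=0..q-k} theta_i * theta_{i+k},
and rho(k) = gamma(k) / gamma(0). Sigma^2 cancels.
  numerator   = (1)*(0.496) + (0.496)*(0.547) + (0.547)*(0.195) = 0.873977.
  denominator = (1)^2 + (0.496)^2 + (0.547)^2 + (0.195)^2 = 1.58325.
  rho(1) = 0.873977 / 1.58325 = 0.5520.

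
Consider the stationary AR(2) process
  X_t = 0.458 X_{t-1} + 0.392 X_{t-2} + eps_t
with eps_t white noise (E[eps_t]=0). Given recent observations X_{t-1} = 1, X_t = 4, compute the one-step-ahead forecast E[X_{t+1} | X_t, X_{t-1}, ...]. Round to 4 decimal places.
E[X_{t+1} \mid \mathcal F_t] = 2.2240

For an AR(p) model X_t = c + sum_i phi_i X_{t-i} + eps_t, the
one-step-ahead conditional mean is
  E[X_{t+1} | X_t, ...] = c + sum_i phi_i X_{t+1-i}.
Substitute known values:
  E[X_{t+1} | ...] = (0.458) * (4) + (0.392) * (1)
                   = 2.2240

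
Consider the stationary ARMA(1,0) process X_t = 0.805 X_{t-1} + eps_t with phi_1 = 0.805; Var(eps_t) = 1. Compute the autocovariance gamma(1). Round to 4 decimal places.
\gamma(1) = 2.2871

Multiply the model equation by X_{t-k} and take expectations. With theta_0 = psi_0 = 1 and psi_j the MA(infinity) weights, this gives
  gamma(k) - sum_i phi_i gamma(k-i) = c_k,
  c_k = sigma^2 * sum_{j=k..q} theta_j psi_{j-k}   (c_k = 0 for k > q),
using gamma(-m) = gamma(m).
Pure AR (q = 0): c_0 = sigma^2 = 1, c_k = 0 for k >= 1.
Equations for k = 0 and k = 1 (AR order 1):
  gamma(0) = phi_1 gamma(1) + c_0
  gamma(1) = phi_1 gamma(0) + c_1
Substituting the second into the first: gamma(0) (1 - phi_1^2) = c_0 + phi_1 c_1, so
  gamma(0) = c_0 / (1 - phi_1^2) = 1 / (1 - (0.805)^2) = 1 / 0.351975 = 2.841111.
  gamma(1) = phi_1 gamma(0) = (0.805)(2.841111) = 2.287094.
Therefore gamma(1) = 2.2871 (to 4 decimal places).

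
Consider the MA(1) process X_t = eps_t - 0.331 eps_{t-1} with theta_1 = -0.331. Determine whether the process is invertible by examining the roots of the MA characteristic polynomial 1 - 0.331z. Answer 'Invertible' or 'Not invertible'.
\text{Invertible}

The MA(q) characteristic polynomial is P(z) = 1 - 0.331z.
Invertibility requires all roots to lie outside the unit circle, i.e. |z| > 1 for every root.
This is linear in z: 1 + (-0.331) z = 0  =>  z = -1/(-0.331) = 3.021148,  |z| = 3.021148.
Moduli of all roots: 3.0211.
All moduli strictly greater than 1? Yes.
Verdict: Invertible.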